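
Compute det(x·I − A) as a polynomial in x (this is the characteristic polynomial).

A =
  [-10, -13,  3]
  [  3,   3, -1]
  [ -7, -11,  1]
x^3 + 6*x^2 + 12*x + 8

Expanding det(x·I − A) (e.g. by cofactor expansion or by noting that A is similar to its Jordan form J, which has the same characteristic polynomial as A) gives
  χ_A(x) = x^3 + 6*x^2 + 12*x + 8
which factors as (x + 2)^3. The eigenvalues (with algebraic multiplicities) are λ = -2 with multiplicity 3.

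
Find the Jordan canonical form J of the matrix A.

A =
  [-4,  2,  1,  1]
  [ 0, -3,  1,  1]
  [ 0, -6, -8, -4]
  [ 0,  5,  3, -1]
J_3(-4) ⊕ J_1(-4)

The characteristic polynomial is
  det(x·I − A) = x^4 + 16*x^3 + 96*x^2 + 256*x + 256 = (x + 4)^4

Eigenvalues and multiplicities (the geometric multiplicity of λ is n − rank(A − λI), which equals the number of Jordan blocks for λ):
  λ = -4: algebraic multiplicity = 4, geometric multiplicity = 2

Determining the block sizes for each eigenvalue:
  λ = -4: with am = 4 and gm = 2, the partition is not yet determined (e.g. several partitions of 4 into 2 parts exist). Let N = A − (-4)·I. Computing rank(N^1) = 2, rank(N^2) = 1, rank(N^3) = 0; the number of blocks of size ≥ j is rank(N^{j−1}) − rank(N^j), giving [2, 1, 1]. So we have 1 block(s) of size 3, 1 block(s) of size 1 → block sizes [3, 1]

Assembling the blocks gives a Jordan form
J =
  [-4,  1,  0,  0]
  [ 0, -4,  1,  0]
  [ 0,  0, -4,  0]
  [ 0,  0,  0, -4]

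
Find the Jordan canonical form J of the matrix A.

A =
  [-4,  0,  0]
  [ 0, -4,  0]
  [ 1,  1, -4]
J_2(-4) ⊕ J_1(-4)

The characteristic polynomial is
  det(x·I − A) = x^3 + 12*x^2 + 48*x + 64 = (x + 4)^3

Eigenvalues and multiplicities (the geometric multiplicity of λ is n − rank(A − λI), which equals the number of Jordan blocks for λ):
  λ = -4: algebraic multiplicity = 3, geometric multiplicity = 2

Determining the block sizes for each eigenvalue:
  λ = -4: 2 blocks summing to 3 forces exactly one block of size 2 and the rest size 1 → block sizes [2, 1]

Assembling the blocks gives a Jordan form
J =
  [-4,  1,  0]
  [ 0, -4,  0]
  [ 0,  0, -4]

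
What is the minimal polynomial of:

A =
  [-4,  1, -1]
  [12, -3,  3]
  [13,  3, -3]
x^3 + 10*x^2 + 25*x

The characteristic polynomial is χ_A(x) = x*(x + 5)^2, so the eigenvalues are known. The minimal polynomial is
  m_A(x) = Π_λ (x − λ)^{k_λ}
where k_λ is the size of the *largest* Jordan block for λ (equivalently, the smallest k with (A − λI)^k v = 0 for every generalised eigenvector v of λ).

  λ = -5: largest Jordan block has size 2, contributing (x + 5)^2
  λ = 0: largest Jordan block has size 1, contributing (x − 0)

So m_A(x) = x*(x + 5)^2 = x^3 + 10*x^2 + 25*x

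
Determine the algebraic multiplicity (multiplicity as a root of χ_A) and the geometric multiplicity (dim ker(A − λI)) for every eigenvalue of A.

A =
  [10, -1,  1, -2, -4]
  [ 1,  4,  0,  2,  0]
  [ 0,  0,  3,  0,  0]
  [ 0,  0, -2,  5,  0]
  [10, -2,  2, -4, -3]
λ = 3: alg = 3, geom = 1; λ = 5: alg = 2, geom = 2

Step 1 — factor the characteristic polynomial to read off the algebraic multiplicities:
  χ_A(x) = (x - 5)^2*(x - 3)^3

Step 2 — compute geometric multiplicities via the rank-nullity identity g(λ) = n − rank(A − λI):
  rank(A − (3)·I) = 4, so dim ker(A − (3)·I) = n − 4 = 1
  rank(A − (5)·I) = 3, so dim ker(A − (5)·I) = n − 3 = 2

Summary:
  λ = 3: algebraic multiplicity = 3, geometric multiplicity = 1
  λ = 5: algebraic multiplicity = 2, geometric multiplicity = 2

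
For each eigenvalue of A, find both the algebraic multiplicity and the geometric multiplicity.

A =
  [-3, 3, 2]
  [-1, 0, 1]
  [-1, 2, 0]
λ = -1: alg = 3, geom = 1

Step 1 — factor the characteristic polynomial to read off the algebraic multiplicities:
  χ_A(x) = (x + 1)^3

Step 2 — compute geometric multiplicities via the rank-nullity identity g(λ) = n − rank(A − λI):
  rank(A − (-1)·I) = 2, so dim ker(A − (-1)·I) = n − 2 = 1

Summary:
  λ = -1: algebraic multiplicity = 3, geometric multiplicity = 1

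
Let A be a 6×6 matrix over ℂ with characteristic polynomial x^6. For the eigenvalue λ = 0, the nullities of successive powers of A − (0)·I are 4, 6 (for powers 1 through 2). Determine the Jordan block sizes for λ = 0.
Block sizes for λ = 0: [2, 2, 1, 1]

From the dimensions of kernels of powers, the number of Jordan blocks of size at least j is d_j − d_{j−1} where d_j = dim ker(N^j) (with d_0 = 0). Computing the differences gives [4, 2].
The number of blocks of size exactly k is (#blocks of size ≥ k) − (#blocks of size ≥ k + 1), so the partition is: 2 block(s) of size 1, 2 block(s) of size 2.
In nonincreasing order the block sizes are [2, 2, 1, 1].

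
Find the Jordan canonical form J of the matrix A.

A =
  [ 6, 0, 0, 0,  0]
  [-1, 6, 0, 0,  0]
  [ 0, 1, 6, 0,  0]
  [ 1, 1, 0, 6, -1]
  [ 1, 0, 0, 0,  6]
J_3(6) ⊕ J_2(6)

The characteristic polynomial is
  det(x·I − A) = x^5 - 30*x^4 + 360*x^3 - 2160*x^2 + 6480*x - 7776 = (x - 6)^5

Eigenvalues and multiplicities (the geometric multiplicity of λ is n − rank(A − λI), which equals the number of Jordan blocks for λ):
  λ = 6: algebraic multiplicity = 5, geometric multiplicity = 2

Determining the block sizes for each eigenvalue:
  λ = 6: with am = 5 and gm = 2, the partition is not yet determined (e.g. several partitions of 5 into 2 parts exist). Let N = A − (6)·I. Computing rank(N^1) = 3, rank(N^2) = 1, rank(N^3) = 0; the number of blocks of size ≥ j is rank(N^{j−1}) − rank(N^j), giving [2, 2, 1]. So we have 1 block(s) of size 3, 1 block(s) of size 2 → block sizes [3, 2]

Assembling the blocks gives a Jordan form
J =
  [6, 1, 0, 0, 0]
  [0, 6, 1, 0, 0]
  [0, 0, 6, 0, 0]
  [0, 0, 0, 6, 1]
  [0, 0, 0, 0, 6]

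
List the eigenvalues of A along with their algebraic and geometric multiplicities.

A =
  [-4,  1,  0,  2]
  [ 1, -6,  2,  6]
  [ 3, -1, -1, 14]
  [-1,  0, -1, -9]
λ = -5: alg = 4, geom = 2

Step 1 — factor the characteristic polynomial to read off the algebraic multiplicities:
  χ_A(x) = (x + 5)^4

Step 2 — compute geometric multiplicities via the rank-nullity identity g(λ) = n − rank(A − λI):
  rank(A − (-5)·I) = 2, so dim ker(A − (-5)·I) = n − 2 = 2

Summary:
  λ = -5: algebraic multiplicity = 4, geometric multiplicity = 2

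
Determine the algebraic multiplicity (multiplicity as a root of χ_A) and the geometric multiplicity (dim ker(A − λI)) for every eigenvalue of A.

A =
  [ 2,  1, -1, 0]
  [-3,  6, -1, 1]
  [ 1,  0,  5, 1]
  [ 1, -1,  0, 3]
λ = 4: alg = 4, geom = 2

Step 1 — factor the characteristic polynomial to read off the algebraic multiplicities:
  χ_A(x) = (x - 4)^4

Step 2 — compute geometric multiplicities via the rank-nullity identity g(λ) = n − rank(A − λI):
  rank(A − (4)·I) = 2, so dim ker(A − (4)·I) = n − 2 = 2

Summary:
  λ = 4: algebraic multiplicity = 4, geometric multiplicity = 2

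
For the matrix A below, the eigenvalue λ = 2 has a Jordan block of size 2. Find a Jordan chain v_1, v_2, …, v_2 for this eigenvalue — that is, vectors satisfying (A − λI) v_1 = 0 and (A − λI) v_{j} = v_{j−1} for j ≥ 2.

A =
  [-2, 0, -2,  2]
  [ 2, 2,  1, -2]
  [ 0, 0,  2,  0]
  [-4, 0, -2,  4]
A Jordan chain for λ = 2 of length 2:
v_1 = (0, -2, 0, 0)ᵀ
v_2 = (1, 0, 0, 2)ᵀ

Let N = A − (2)·I. We want v_2 with N^2 v_2 = 0 but N^1 v_2 ≠ 0; then v_{j-1} := N · v_j for j = 2, …, 2.

Pick v_2 = (1, 0, 0, 2)ᵀ.
Then v_1 = N · v_2 = (0, -2, 0, 0)ᵀ.

Sanity check: (A − (2)·I) v_1 = (0, 0, 0, 0)ᵀ = 0. ✓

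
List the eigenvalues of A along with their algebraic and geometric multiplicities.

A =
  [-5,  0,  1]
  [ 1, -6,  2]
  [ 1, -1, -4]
λ = -5: alg = 3, geom = 1

Step 1 — factor the characteristic polynomial to read off the algebraic multiplicities:
  χ_A(x) = (x + 5)^3

Step 2 — compute geometric multiplicities via the rank-nullity identity g(λ) = n − rank(A − λI):
  rank(A − (-5)·I) = 2, so dim ker(A − (-5)·I) = n − 2 = 1

Summary:
  λ = -5: algebraic multiplicity = 3, geometric multiplicity = 1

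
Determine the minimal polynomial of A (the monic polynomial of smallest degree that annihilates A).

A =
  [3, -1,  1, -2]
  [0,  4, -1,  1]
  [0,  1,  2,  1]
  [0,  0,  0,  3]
x^2 - 6*x + 9

The characteristic polynomial is χ_A(x) = (x - 3)^4, so the eigenvalues are known. The minimal polynomial is
  m_A(x) = Π_λ (x − λ)^{k_λ}
where k_λ is the size of the *largest* Jordan block for λ (equivalently, the smallest k with (A − λI)^k v = 0 for every generalised eigenvector v of λ).

  λ = 3: largest Jordan block has size 2, contributing (x − 3)^2

So m_A(x) = (x - 3)^2 = x^2 - 6*x + 9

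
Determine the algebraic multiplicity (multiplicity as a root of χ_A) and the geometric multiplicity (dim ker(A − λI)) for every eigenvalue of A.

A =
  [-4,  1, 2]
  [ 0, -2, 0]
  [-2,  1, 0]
λ = -2: alg = 3, geom = 2

Step 1 — factor the characteristic polynomial to read off the algebraic multiplicities:
  χ_A(x) = (x + 2)^3

Step 2 — compute geometric multiplicities via the rank-nullity identity g(λ) = n − rank(A − λI):
  rank(A − (-2)·I) = 1, so dim ker(A − (-2)·I) = n − 1 = 2

Summary:
  λ = -2: algebraic multiplicity = 3, geometric multiplicity = 2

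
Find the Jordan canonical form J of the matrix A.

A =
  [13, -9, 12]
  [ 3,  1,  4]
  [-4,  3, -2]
J_3(4)

The characteristic polynomial is
  det(x·I − A) = x^3 - 12*x^2 + 48*x - 64 = (x - 4)^3

Eigenvalues and multiplicities (the geometric multiplicity of λ is n − rank(A − λI), which equals the number of Jordan blocks for λ):
  λ = 4: algebraic multiplicity = 3, geometric multiplicity = 1

Determining the block sizes for each eigenvalue:
  λ = 4: one block (gm = 1), so the single block has size am = 3 → block sizes [3]

Assembling the blocks gives a Jordan form
J =
  [4, 1, 0]
  [0, 4, 1]
  [0, 0, 4]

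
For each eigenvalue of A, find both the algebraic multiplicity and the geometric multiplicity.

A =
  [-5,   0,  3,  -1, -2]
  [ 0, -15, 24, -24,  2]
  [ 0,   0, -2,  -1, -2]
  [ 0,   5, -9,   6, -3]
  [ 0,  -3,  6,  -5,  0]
λ = -5: alg = 2, geom = 2; λ = -2: alg = 3, geom = 1

Step 1 — factor the characteristic polynomial to read off the algebraic multiplicities:
  χ_A(x) = (x + 2)^3*(x + 5)^2

Step 2 — compute geometric multiplicities via the rank-nullity identity g(λ) = n − rank(A − λI):
  rank(A − (-5)·I) = 3, so dim ker(A − (-5)·I) = n − 3 = 2
  rank(A − (-2)·I) = 4, so dim ker(A − (-2)·I) = n − 4 = 1

Summary:
  λ = -5: algebraic multiplicity = 2, geometric multiplicity = 2
  λ = -2: algebraic multiplicity = 3, geometric multiplicity = 1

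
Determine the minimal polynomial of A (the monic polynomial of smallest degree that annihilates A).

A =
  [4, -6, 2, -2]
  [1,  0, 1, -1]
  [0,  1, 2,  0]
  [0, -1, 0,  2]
x^3 - 6*x^2 + 12*x - 8

The characteristic polynomial is χ_A(x) = (x - 2)^4, so the eigenvalues are known. The minimal polynomial is
  m_A(x) = Π_λ (x − λ)^{k_λ}
where k_λ is the size of the *largest* Jordan block for λ (equivalently, the smallest k with (A − λI)^k v = 0 for every generalised eigenvector v of λ).

  λ = 2: largest Jordan block has size 3, contributing (x − 2)^3

So m_A(x) = (x - 2)^3 = x^3 - 6*x^2 + 12*x - 8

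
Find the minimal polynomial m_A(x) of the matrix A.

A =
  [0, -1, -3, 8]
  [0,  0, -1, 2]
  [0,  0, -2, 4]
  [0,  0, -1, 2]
x^3

The characteristic polynomial is χ_A(x) = x^4, so the eigenvalues are known. The minimal polynomial is
  m_A(x) = Π_λ (x − λ)^{k_λ}
where k_λ is the size of the *largest* Jordan block for λ (equivalently, the smallest k with (A − λI)^k v = 0 for every generalised eigenvector v of λ).

  λ = 0: largest Jordan block has size 3, contributing (x − 0)^3

So m_A(x) = x^3 = x^3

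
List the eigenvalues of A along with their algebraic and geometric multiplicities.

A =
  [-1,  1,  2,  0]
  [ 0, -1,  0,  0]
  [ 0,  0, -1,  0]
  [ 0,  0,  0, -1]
λ = -1: alg = 4, geom = 3

Step 1 — factor the characteristic polynomial to read off the algebraic multiplicities:
  χ_A(x) = (x + 1)^4

Step 2 — compute geometric multiplicities via the rank-nullity identity g(λ) = n − rank(A − λI):
  rank(A − (-1)·I) = 1, so dim ker(A − (-1)·I) = n − 1 = 3

Summary:
  λ = -1: algebraic multiplicity = 4, geometric multiplicity = 3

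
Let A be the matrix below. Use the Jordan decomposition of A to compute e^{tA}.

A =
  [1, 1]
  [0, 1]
e^{tA} =
  [exp(t), t*exp(t)]
  [0, exp(t)]

Strategy: write A = P · J · P⁻¹ where J is a Jordan canonical form, so e^{tA} = P · e^{tJ} · P⁻¹, and e^{tJ} can be computed block-by-block.

A has Jordan form
J =
  [1, 1]
  [0, 1]
(up to reordering of blocks).

Per-block formulas:
  For a 2×2 Jordan block J_2(1): exp(t · J_2(1)) = e^(1t)·(I + t·N), where N is the 2×2 nilpotent shift.

After assembling e^{tJ} and conjugating by P, we get:

e^{tA} =
  [exp(t), t*exp(t)]
  [0, exp(t)]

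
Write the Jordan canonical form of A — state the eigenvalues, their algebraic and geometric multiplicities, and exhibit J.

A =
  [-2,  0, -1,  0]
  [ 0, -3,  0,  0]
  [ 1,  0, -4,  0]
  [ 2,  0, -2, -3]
J_2(-3) ⊕ J_1(-3) ⊕ J_1(-3)

The characteristic polynomial is
  det(x·I − A) = x^4 + 12*x^3 + 54*x^2 + 108*x + 81 = (x + 3)^4

Eigenvalues and multiplicities (the geometric multiplicity of λ is n − rank(A − λI), which equals the number of Jordan blocks for λ):
  λ = -3: algebraic multiplicity = 4, geometric multiplicity = 3

Determining the block sizes for each eigenvalue:
  λ = -3: 3 blocks summing to 4 forces exactly one block of size 2 and the rest size 1 → block sizes [2, 1, 1]

Assembling the blocks gives a Jordan form
J =
  [-3,  1,  0,  0]
  [ 0, -3,  0,  0]
  [ 0,  0, -3,  0]
  [ 0,  0,  0, -3]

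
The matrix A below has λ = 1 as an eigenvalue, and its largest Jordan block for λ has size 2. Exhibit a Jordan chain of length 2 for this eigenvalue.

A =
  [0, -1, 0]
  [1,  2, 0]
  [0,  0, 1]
A Jordan chain for λ = 1 of length 2:
v_1 = (-1, 1, 0)ᵀ
v_2 = (1, 0, 0)ᵀ

Let N = A − (1)·I. We want v_2 with N^2 v_2 = 0 but N^1 v_2 ≠ 0; then v_{j-1} := N · v_j for j = 2, …, 2.

Pick v_2 = (1, 0, 0)ᵀ.
Then v_1 = N · v_2 = (-1, 1, 0)ᵀ.

Sanity check: (A − (1)·I) v_1 = (0, 0, 0)ᵀ = 0. ✓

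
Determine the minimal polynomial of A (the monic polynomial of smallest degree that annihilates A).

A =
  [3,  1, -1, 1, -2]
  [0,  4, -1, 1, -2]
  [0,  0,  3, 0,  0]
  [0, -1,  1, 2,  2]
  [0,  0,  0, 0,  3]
x^2 - 6*x + 9

The characteristic polynomial is χ_A(x) = (x - 3)^5, so the eigenvalues are known. The minimal polynomial is
  m_A(x) = Π_λ (x − λ)^{k_λ}
where k_λ is the size of the *largest* Jordan block for λ (equivalently, the smallest k with (A − λI)^k v = 0 for every generalised eigenvector v of λ).

  λ = 3: largest Jordan block has size 2, contributing (x − 3)^2

So m_A(x) = (x - 3)^2 = x^2 - 6*x + 9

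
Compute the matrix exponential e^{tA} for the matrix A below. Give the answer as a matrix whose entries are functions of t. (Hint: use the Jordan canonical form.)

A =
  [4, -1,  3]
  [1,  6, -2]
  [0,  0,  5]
e^{tA} =
  [-t*exp(5*t) + exp(5*t), -t*exp(5*t), -t^2*exp(5*t)/2 + 3*t*exp(5*t)]
  [t*exp(5*t), t*exp(5*t) + exp(5*t), t^2*exp(5*t)/2 - 2*t*exp(5*t)]
  [0, 0, exp(5*t)]

Strategy: write A = P · J · P⁻¹ where J is a Jordan canonical form, so e^{tA} = P · e^{tJ} · P⁻¹, and e^{tJ} can be computed block-by-block.

A has Jordan form
J =
  [5, 1, 0]
  [0, 5, 1]
  [0, 0, 5]
(up to reordering of blocks).

Per-block formulas:
  For a 3×3 Jordan block J_3(5): exp(t · J_3(5)) = e^(5t)·(I + t·N + (t^2/2)·N^2), where N is the 3×3 nilpotent shift.

After assembling e^{tJ} and conjugating by P, we get:

e^{tA} =
  [-t*exp(5*t) + exp(5*t), -t*exp(5*t), -t^2*exp(5*t)/2 + 3*t*exp(5*t)]
  [t*exp(5*t), t*exp(5*t) + exp(5*t), t^2*exp(5*t)/2 - 2*t*exp(5*t)]
  [0, 0, exp(5*t)]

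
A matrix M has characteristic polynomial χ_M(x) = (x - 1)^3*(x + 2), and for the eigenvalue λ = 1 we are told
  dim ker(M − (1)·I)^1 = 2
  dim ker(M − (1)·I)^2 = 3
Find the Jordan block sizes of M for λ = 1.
Block sizes for λ = 1: [2, 1]

From the dimensions of kernels of powers, the number of Jordan blocks of size at least j is d_j − d_{j−1} where d_j = dim ker(N^j) (with d_0 = 0). Computing the differences gives [2, 1].
The number of blocks of size exactly k is (#blocks of size ≥ k) − (#blocks of size ≥ k + 1), so the partition is: 1 block(s) of size 1, 1 block(s) of size 2.
In nonincreasing order the block sizes are [2, 1].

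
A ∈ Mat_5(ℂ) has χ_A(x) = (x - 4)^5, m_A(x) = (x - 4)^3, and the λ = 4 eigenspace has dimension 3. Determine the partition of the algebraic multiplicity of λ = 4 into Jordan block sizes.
Block sizes for λ = 4: [3, 1, 1]

Step 1 — from the characteristic polynomial, algebraic multiplicity of λ = 4 is 5. From dim ker(A − (4)·I) = 3, there are exactly 3 Jordan blocks for λ = 4.
Step 2 — from the minimal polynomial, the factor (x − 4)^3 tells us the largest block for λ = 4 has size 3.
Step 3 — with total size 5, 3 blocks, and largest block 3, the block sizes (in nonincreasing order) are [3, 1, 1].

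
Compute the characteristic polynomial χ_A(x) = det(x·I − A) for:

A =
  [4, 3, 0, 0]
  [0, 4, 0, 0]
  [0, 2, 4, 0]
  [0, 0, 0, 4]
x^4 - 16*x^3 + 96*x^2 - 256*x + 256

Expanding det(x·I − A) (e.g. by cofactor expansion or by noting that A is similar to its Jordan form J, which has the same characteristic polynomial as A) gives
  χ_A(x) = x^4 - 16*x^3 + 96*x^2 - 256*x + 256
which factors as (x - 4)^4. The eigenvalues (with algebraic multiplicities) are λ = 4 with multiplicity 4.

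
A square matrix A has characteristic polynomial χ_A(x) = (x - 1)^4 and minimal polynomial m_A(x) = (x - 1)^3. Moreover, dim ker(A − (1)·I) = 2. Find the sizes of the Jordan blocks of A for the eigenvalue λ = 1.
Block sizes for λ = 1: [3, 1]

Step 1 — from the characteristic polynomial, algebraic multiplicity of λ = 1 is 4. From dim ker(A − (1)·I) = 2, there are exactly 2 Jordan blocks for λ = 1.
Step 2 — from the minimal polynomial, the factor (x − 1)^3 tells us the largest block for λ = 1 has size 3.
Step 3 — with total size 4, 2 blocks, and largest block 3, the block sizes (in nonincreasing order) are [3, 1].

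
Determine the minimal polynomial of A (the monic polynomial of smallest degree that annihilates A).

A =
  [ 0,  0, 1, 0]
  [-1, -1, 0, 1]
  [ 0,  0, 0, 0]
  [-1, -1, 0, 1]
x^3

The characteristic polynomial is χ_A(x) = x^4, so the eigenvalues are known. The minimal polynomial is
  m_A(x) = Π_λ (x − λ)^{k_λ}
where k_λ is the size of the *largest* Jordan block for λ (equivalently, the smallest k with (A − λI)^k v = 0 for every generalised eigenvector v of λ).

  λ = 0: largest Jordan block has size 3, contributing (x − 0)^3

So m_A(x) = x^3 = x^3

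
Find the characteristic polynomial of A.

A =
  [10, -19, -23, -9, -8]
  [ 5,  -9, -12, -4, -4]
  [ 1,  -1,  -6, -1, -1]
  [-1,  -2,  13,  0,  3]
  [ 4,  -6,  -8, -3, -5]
x^5 + 10*x^4 + 40*x^3 + 80*x^2 + 80*x + 32

Expanding det(x·I − A) (e.g. by cofactor expansion or by noting that A is similar to its Jordan form J, which has the same characteristic polynomial as A) gives
  χ_A(x) = x^5 + 10*x^4 + 40*x^3 + 80*x^2 + 80*x + 32
which factors as (x + 2)^5. The eigenvalues (with algebraic multiplicities) are λ = -2 with multiplicity 5.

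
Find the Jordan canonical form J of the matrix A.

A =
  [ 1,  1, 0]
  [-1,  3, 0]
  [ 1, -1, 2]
J_2(2) ⊕ J_1(2)

The characteristic polynomial is
  det(x·I − A) = x^3 - 6*x^2 + 12*x - 8 = (x - 2)^3

Eigenvalues and multiplicities (the geometric multiplicity of λ is n − rank(A − λI), which equals the number of Jordan blocks for λ):
  λ = 2: algebraic multiplicity = 3, geometric multiplicity = 2

Determining the block sizes for each eigenvalue:
  λ = 2: 2 blocks summing to 3 forces exactly one block of size 2 and the rest size 1 → block sizes [2, 1]

Assembling the blocks gives a Jordan form
J =
  [2, 1, 0]
  [0, 2, 0]
  [0, 0, 2]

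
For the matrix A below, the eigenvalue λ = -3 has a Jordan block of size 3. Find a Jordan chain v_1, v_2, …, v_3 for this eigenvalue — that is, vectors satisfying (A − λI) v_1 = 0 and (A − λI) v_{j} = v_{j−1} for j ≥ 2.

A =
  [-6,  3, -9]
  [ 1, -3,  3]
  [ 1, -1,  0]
A Jordan chain for λ = -3 of length 3:
v_1 = (3, 0, -1)ᵀ
v_2 = (-3, 1, 1)ᵀ
v_3 = (1, 0, 0)ᵀ

Let N = A − (-3)·I. We want v_3 with N^3 v_3 = 0 but N^2 v_3 ≠ 0; then v_{j-1} := N · v_j for j = 3, …, 2.

Pick v_3 = (1, 0, 0)ᵀ.
Then v_2 = N · v_3 = (-3, 1, 1)ᵀ.
Then v_1 = N · v_2 = (3, 0, -1)ᵀ.

Sanity check: (A − (-3)·I) v_1 = (0, 0, 0)ᵀ = 0. ✓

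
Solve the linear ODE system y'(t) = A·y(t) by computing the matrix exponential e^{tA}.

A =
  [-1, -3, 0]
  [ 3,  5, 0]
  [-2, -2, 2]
e^{tA} =
  [-3*t*exp(2*t) + exp(2*t), -3*t*exp(2*t), 0]
  [3*t*exp(2*t), 3*t*exp(2*t) + exp(2*t), 0]
  [-2*t*exp(2*t), -2*t*exp(2*t), exp(2*t)]

Strategy: write A = P · J · P⁻¹ where J is a Jordan canonical form, so e^{tA} = P · e^{tJ} · P⁻¹, and e^{tJ} can be computed block-by-block.

A has Jordan form
J =
  [2, 1, 0]
  [0, 2, 0]
  [0, 0, 2]
(up to reordering of blocks).

Per-block formulas:
  For a 2×2 Jordan block J_2(2): exp(t · J_2(2)) = e^(2t)·(I + t·N), where N is the 2×2 nilpotent shift.
  For a 1×1 block at λ = 2: exp(t · [2]) = [e^(2t)].

After assembling e^{tJ} and conjugating by P, we get:

e^{tA} =
  [-3*t*exp(2*t) + exp(2*t), -3*t*exp(2*t), 0]
  [3*t*exp(2*t), 3*t*exp(2*t) + exp(2*t), 0]
  [-2*t*exp(2*t), -2*t*exp(2*t), exp(2*t)]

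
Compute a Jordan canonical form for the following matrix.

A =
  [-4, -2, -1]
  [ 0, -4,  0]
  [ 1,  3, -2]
J_1(-4) ⊕ J_2(-3)

The characteristic polynomial is
  det(x·I − A) = x^3 + 10*x^2 + 33*x + 36 = (x + 3)^2*(x + 4)

Eigenvalues and multiplicities (the geometric multiplicity of λ is n − rank(A − λI), which equals the number of Jordan blocks for λ):
  λ = -4: algebraic multiplicity = 1, geometric multiplicity = 1
  λ = -3: algebraic multiplicity = 2, geometric multiplicity = 1

Determining the block sizes for each eigenvalue:
  λ = -4: one block (gm = 1), so the single block has size am = 1 → block sizes [1]
  λ = -3: one block (gm = 1), so the single block has size am = 2 → block sizes [2]

Assembling the blocks gives a Jordan form
J =
  [-4,  0,  0]
  [ 0, -3,  1]
  [ 0,  0, -3]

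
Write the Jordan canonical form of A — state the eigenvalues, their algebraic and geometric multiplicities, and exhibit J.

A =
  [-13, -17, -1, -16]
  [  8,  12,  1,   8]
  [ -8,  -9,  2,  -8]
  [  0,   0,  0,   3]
J_1(-5) ⊕ J_2(3) ⊕ J_1(3)

The characteristic polynomial is
  det(x·I − A) = x^4 - 4*x^3 - 18*x^2 + 108*x - 135 = (x - 3)^3*(x + 5)

Eigenvalues and multiplicities (the geometric multiplicity of λ is n − rank(A − λI), which equals the number of Jordan blocks for λ):
  λ = -5: algebraic multiplicity = 1, geometric multiplicity = 1
  λ = 3: algebraic multiplicity = 3, geometric multiplicity = 2

Determining the block sizes for each eigenvalue:
  λ = -5: one block (gm = 1), so the single block has size am = 1 → block sizes [1]
  λ = 3: 2 blocks summing to 3 forces exactly one block of size 2 and the rest size 1 → block sizes [2, 1]

Assembling the blocks gives a Jordan form
J =
  [-5, 0, 0, 0]
  [ 0, 3, 1, 0]
  [ 0, 0, 3, 0]
  [ 0, 0, 0, 3]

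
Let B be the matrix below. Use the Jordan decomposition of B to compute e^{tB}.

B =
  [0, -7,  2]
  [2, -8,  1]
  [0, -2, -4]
e^{tB} =
  [t^2*exp(-4*t) + 4*t*exp(-4*t) + exp(-4*t), -2*t^2*exp(-4*t) - 7*t*exp(-4*t), t^2*exp(-4*t)/2 + 2*t*exp(-4*t)]
  [2*t*exp(-4*t), -4*t*exp(-4*t) + exp(-4*t), t*exp(-4*t)]
  [-2*t^2*exp(-4*t), 4*t^2*exp(-4*t) - 2*t*exp(-4*t), -t^2*exp(-4*t) + exp(-4*t)]

Strategy: write B = P · J · P⁻¹ where J is a Jordan canonical form, so e^{tB} = P · e^{tJ} · P⁻¹, and e^{tJ} can be computed block-by-block.

B has Jordan form
J =
  [-4,  1,  0]
  [ 0, -4,  1]
  [ 0,  0, -4]
(up to reordering of blocks).

Per-block formulas:
  For a 3×3 Jordan block J_3(-4): exp(t · J_3(-4)) = e^(-4t)·(I + t·N + (t^2/2)·N^2), where N is the 3×3 nilpotent shift.

After assembling e^{tJ} and conjugating by P, we get:

e^{tB} =
  [t^2*exp(-4*t) + 4*t*exp(-4*t) + exp(-4*t), -2*t^2*exp(-4*t) - 7*t*exp(-4*t), t^2*exp(-4*t)/2 + 2*t*exp(-4*t)]
  [2*t*exp(-4*t), -4*t*exp(-4*t) + exp(-4*t), t*exp(-4*t)]
  [-2*t^2*exp(-4*t), 4*t^2*exp(-4*t) - 2*t*exp(-4*t), -t^2*exp(-4*t) + exp(-4*t)]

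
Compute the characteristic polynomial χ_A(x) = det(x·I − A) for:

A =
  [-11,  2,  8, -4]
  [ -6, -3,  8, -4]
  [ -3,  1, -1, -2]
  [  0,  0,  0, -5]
x^4 + 20*x^3 + 150*x^2 + 500*x + 625

Expanding det(x·I − A) (e.g. by cofactor expansion or by noting that A is similar to its Jordan form J, which has the same characteristic polynomial as A) gives
  χ_A(x) = x^4 + 20*x^3 + 150*x^2 + 500*x + 625
which factors as (x + 5)^4. The eigenvalues (with algebraic multiplicities) are λ = -5 with multiplicity 4.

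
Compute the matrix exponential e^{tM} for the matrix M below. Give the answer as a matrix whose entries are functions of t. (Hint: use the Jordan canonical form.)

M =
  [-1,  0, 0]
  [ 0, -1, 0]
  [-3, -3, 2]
e^{tM} =
  [exp(-t), 0, 0]
  [0, exp(-t), 0]
  [-exp(2*t) + exp(-t), -exp(2*t) + exp(-t), exp(2*t)]

Strategy: write M = P · J · P⁻¹ where J is a Jordan canonical form, so e^{tM} = P · e^{tJ} · P⁻¹, and e^{tJ} can be computed block-by-block.

M has Jordan form
J =
  [-1,  0, 0]
  [ 0, -1, 0]
  [ 0,  0, 2]
(up to reordering of blocks).

Per-block formulas:
  For a 1×1 block at λ = -1: exp(t · [-1]) = [e^(-1t)].
  For a 1×1 block at λ = 2: exp(t · [2]) = [e^(2t)].

After assembling e^{tJ} and conjugating by P, we get:

e^{tM} =
  [exp(-t), 0, 0]
  [0, exp(-t), 0]
  [-exp(2*t) + exp(-t), -exp(2*t) + exp(-t), exp(2*t)]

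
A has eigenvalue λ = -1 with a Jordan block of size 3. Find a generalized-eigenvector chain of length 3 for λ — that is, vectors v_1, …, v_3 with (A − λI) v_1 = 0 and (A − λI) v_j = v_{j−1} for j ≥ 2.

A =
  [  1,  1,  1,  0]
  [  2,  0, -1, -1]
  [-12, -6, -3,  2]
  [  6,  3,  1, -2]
A Jordan chain for λ = -1 of length 3:
v_1 = (-6, 12, 0, 0)ᵀ
v_2 = (2, 2, -12, 6)ᵀ
v_3 = (1, 0, 0, 0)ᵀ

Let N = A − (-1)·I. We want v_3 with N^3 v_3 = 0 but N^2 v_3 ≠ 0; then v_{j-1} := N · v_j for j = 3, …, 2.

Pick v_3 = (1, 0, 0, 0)ᵀ.
Then v_2 = N · v_3 = (2, 2, -12, 6)ᵀ.
Then v_1 = N · v_2 = (-6, 12, 0, 0)ᵀ.

Sanity check: (A − (-1)·I) v_1 = (0, 0, 0, 0)ᵀ = 0. ✓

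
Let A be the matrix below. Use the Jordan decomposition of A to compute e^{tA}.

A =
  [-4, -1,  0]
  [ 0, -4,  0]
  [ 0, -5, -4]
e^{tA} =
  [exp(-4*t), -t*exp(-4*t), 0]
  [0, exp(-4*t), 0]
  [0, -5*t*exp(-4*t), exp(-4*t)]

Strategy: write A = P · J · P⁻¹ where J is a Jordan canonical form, so e^{tA} = P · e^{tJ} · P⁻¹, and e^{tJ} can be computed block-by-block.

A has Jordan form
J =
  [-4,  1,  0]
  [ 0, -4,  0]
  [ 0,  0, -4]
(up to reordering of blocks).

Per-block formulas:
  For a 2×2 Jordan block J_2(-4): exp(t · J_2(-4)) = e^(-4t)·(I + t·N), where N is the 2×2 nilpotent shift.
  For a 1×1 block at λ = -4: exp(t · [-4]) = [e^(-4t)].

After assembling e^{tJ} and conjugating by P, we get:

e^{tA} =
  [exp(-4*t), -t*exp(-4*t), 0]
  [0, exp(-4*t), 0]
  [0, -5*t*exp(-4*t), exp(-4*t)]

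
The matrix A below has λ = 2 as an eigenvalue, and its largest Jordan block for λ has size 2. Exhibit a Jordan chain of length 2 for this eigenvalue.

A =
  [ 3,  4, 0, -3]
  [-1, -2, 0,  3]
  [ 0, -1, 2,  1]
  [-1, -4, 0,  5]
A Jordan chain for λ = 2 of length 2:
v_1 = (1, -1, 0, -1)ᵀ
v_2 = (1, 0, 0, 0)ᵀ

Let N = A − (2)·I. We want v_2 with N^2 v_2 = 0 but N^1 v_2 ≠ 0; then v_{j-1} := N · v_j for j = 2, …, 2.

Pick v_2 = (1, 0, 0, 0)ᵀ.
Then v_1 = N · v_2 = (1, -1, 0, -1)ᵀ.

Sanity check: (A − (2)·I) v_1 = (0, 0, 0, 0)ᵀ = 0. ✓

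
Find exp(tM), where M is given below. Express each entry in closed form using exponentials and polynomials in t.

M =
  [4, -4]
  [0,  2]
e^{tM} =
  [exp(4*t), -2*exp(4*t) + 2*exp(2*t)]
  [0, exp(2*t)]

Strategy: write M = P · J · P⁻¹ where J is a Jordan canonical form, so e^{tM} = P · e^{tJ} · P⁻¹, and e^{tJ} can be computed block-by-block.

M has Jordan form
J =
  [2, 0]
  [0, 4]
(up to reordering of blocks).

Per-block formulas:
  For a 1×1 block at λ = 4: exp(t · [4]) = [e^(4t)].
  For a 1×1 block at λ = 2: exp(t · [2]) = [e^(2t)].

After assembling e^{tJ} and conjugating by P, we get:

e^{tM} =
  [exp(4*t), -2*exp(4*t) + 2*exp(2*t)]
  [0, exp(2*t)]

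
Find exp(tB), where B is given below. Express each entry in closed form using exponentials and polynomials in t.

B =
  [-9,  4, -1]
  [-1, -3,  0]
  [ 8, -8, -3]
e^{tB} =
  [2*t^2*exp(-5*t) - 4*t*exp(-5*t) + exp(-5*t), 4*t*exp(-5*t), t^2*exp(-5*t) - t*exp(-5*t)]
  [t^2*exp(-5*t) - t*exp(-5*t), 2*t*exp(-5*t) + exp(-5*t), t^2*exp(-5*t)/2]
  [-4*t^2*exp(-5*t) + 8*t*exp(-5*t), -8*t*exp(-5*t), -2*t^2*exp(-5*t) + 2*t*exp(-5*t) + exp(-5*t)]

Strategy: write B = P · J · P⁻¹ where J is a Jordan canonical form, so e^{tB} = P · e^{tJ} · P⁻¹, and e^{tJ} can be computed block-by-block.

B has Jordan form
J =
  [-5,  1,  0]
  [ 0, -5,  1]
  [ 0,  0, -5]
(up to reordering of blocks).

Per-block formulas:
  For a 3×3 Jordan block J_3(-5): exp(t · J_3(-5)) = e^(-5t)·(I + t·N + (t^2/2)·N^2), where N is the 3×3 nilpotent shift.

After assembling e^{tJ} and conjugating by P, we get:

e^{tB} =
  [2*t^2*exp(-5*t) - 4*t*exp(-5*t) + exp(-5*t), 4*t*exp(-5*t), t^2*exp(-5*t) - t*exp(-5*t)]
  [t^2*exp(-5*t) - t*exp(-5*t), 2*t*exp(-5*t) + exp(-5*t), t^2*exp(-5*t)/2]
  [-4*t^2*exp(-5*t) + 8*t*exp(-5*t), -8*t*exp(-5*t), -2*t^2*exp(-5*t) + 2*t*exp(-5*t) + exp(-5*t)]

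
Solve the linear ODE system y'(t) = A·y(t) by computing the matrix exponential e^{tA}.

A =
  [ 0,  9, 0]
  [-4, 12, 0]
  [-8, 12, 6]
e^{tA} =
  [-6*t*exp(6*t) + exp(6*t), 9*t*exp(6*t), 0]
  [-4*t*exp(6*t), 6*t*exp(6*t) + exp(6*t), 0]
  [-8*t*exp(6*t), 12*t*exp(6*t), exp(6*t)]

Strategy: write A = P · J · P⁻¹ where J is a Jordan canonical form, so e^{tA} = P · e^{tJ} · P⁻¹, and e^{tJ} can be computed block-by-block.

A has Jordan form
J =
  [6, 1, 0]
  [0, 6, 0]
  [0, 0, 6]
(up to reordering of blocks).

Per-block formulas:
  For a 1×1 block at λ = 6: exp(t · [6]) = [e^(6t)].
  For a 2×2 Jordan block J_2(6): exp(t · J_2(6)) = e^(6t)·(I + t·N), where N is the 2×2 nilpotent shift.

After assembling e^{tJ} and conjugating by P, we get:

e^{tA} =
  [-6*t*exp(6*t) + exp(6*t), 9*t*exp(6*t), 0]
  [-4*t*exp(6*t), 6*t*exp(6*t) + exp(6*t), 0]
  [-8*t*exp(6*t), 12*t*exp(6*t), exp(6*t)]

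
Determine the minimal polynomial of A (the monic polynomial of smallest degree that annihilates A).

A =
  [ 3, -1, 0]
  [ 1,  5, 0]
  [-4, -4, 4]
x^2 - 8*x + 16

The characteristic polynomial is χ_A(x) = (x - 4)^3, so the eigenvalues are known. The minimal polynomial is
  m_A(x) = Π_λ (x − λ)^{k_λ}
where k_λ is the size of the *largest* Jordan block for λ (equivalently, the smallest k with (A − λI)^k v = 0 for every generalised eigenvector v of λ).

  λ = 4: largest Jordan block has size 2, contributing (x − 4)^2

So m_A(x) = (x - 4)^2 = x^2 - 8*x + 16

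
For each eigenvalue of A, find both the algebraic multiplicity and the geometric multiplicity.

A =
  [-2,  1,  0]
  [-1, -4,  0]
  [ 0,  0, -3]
λ = -3: alg = 3, geom = 2

Step 1 — factor the characteristic polynomial to read off the algebraic multiplicities:
  χ_A(x) = (x + 3)^3

Step 2 — compute geometric multiplicities via the rank-nullity identity g(λ) = n − rank(A − λI):
  rank(A − (-3)·I) = 1, so dim ker(A − (-3)·I) = n − 1 = 2

Summary:
  λ = -3: algebraic multiplicity = 3, geometric multiplicity = 2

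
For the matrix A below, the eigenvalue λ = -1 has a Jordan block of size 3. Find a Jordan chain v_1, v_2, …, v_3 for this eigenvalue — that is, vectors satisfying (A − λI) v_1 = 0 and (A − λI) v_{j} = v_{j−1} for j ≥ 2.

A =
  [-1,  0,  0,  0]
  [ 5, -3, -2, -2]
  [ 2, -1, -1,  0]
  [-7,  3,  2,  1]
A Jordan chain for λ = -1 of length 3:
v_1 = (0, 0, -5, 5)ᵀ
v_2 = (0, 5, 2, -7)ᵀ
v_3 = (1, 0, 0, 0)ᵀ

Let N = A − (-1)·I. We want v_3 with N^3 v_3 = 0 but N^2 v_3 ≠ 0; then v_{j-1} := N · v_j for j = 3, …, 2.

Pick v_3 = (1, 0, 0, 0)ᵀ.
Then v_2 = N · v_3 = (0, 5, 2, -7)ᵀ.
Then v_1 = N · v_2 = (0, 0, -5, 5)ᵀ.

Sanity check: (A − (-1)·I) v_1 = (0, 0, 0, 0)ᵀ = 0. ✓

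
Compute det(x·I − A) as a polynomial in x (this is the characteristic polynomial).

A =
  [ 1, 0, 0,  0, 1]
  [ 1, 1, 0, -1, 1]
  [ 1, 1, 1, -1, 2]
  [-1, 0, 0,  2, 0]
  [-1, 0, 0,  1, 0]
x^5 - 5*x^4 + 10*x^3 - 10*x^2 + 5*x - 1

Expanding det(x·I − A) (e.g. by cofactor expansion or by noting that A is similar to its Jordan form J, which has the same characteristic polynomial as A) gives
  χ_A(x) = x^5 - 5*x^4 + 10*x^3 - 10*x^2 + 5*x - 1
which factors as (x - 1)^5. The eigenvalues (with algebraic multiplicities) are λ = 1 with multiplicity 5.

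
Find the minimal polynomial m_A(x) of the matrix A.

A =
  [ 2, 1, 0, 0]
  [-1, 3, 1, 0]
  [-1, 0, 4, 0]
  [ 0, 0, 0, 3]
x^3 - 9*x^2 + 27*x - 27

The characteristic polynomial is χ_A(x) = (x - 3)^4, so the eigenvalues are known. The minimal polynomial is
  m_A(x) = Π_λ (x − λ)^{k_λ}
where k_λ is the size of the *largest* Jordan block for λ (equivalently, the smallest k with (A − λI)^k v = 0 for every generalised eigenvector v of λ).

  λ = 3: largest Jordan block has size 3, contributing (x − 3)^3

So m_A(x) = (x - 3)^3 = x^3 - 9*x^2 + 27*x - 27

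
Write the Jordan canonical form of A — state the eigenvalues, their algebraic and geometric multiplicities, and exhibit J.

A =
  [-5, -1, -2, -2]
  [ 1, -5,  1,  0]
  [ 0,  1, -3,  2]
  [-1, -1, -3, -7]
J_3(-5) ⊕ J_1(-5)

The characteristic polynomial is
  det(x·I − A) = x^4 + 20*x^3 + 150*x^2 + 500*x + 625 = (x + 5)^4

Eigenvalues and multiplicities (the geometric multiplicity of λ is n − rank(A − λI), which equals the number of Jordan blocks for λ):
  λ = -5: algebraic multiplicity = 4, geometric multiplicity = 2

Determining the block sizes for each eigenvalue:
  λ = -5: with am = 4 and gm = 2, the partition is not yet determined (e.g. several partitions of 4 into 2 parts exist). Let N = A − (-5)·I. Computing rank(N^1) = 2, rank(N^2) = 1, rank(N^3) = 0; the number of blocks of size ≥ j is rank(N^{j−1}) − rank(N^j), giving [2, 1, 1]. So we have 1 block(s) of size 3, 1 block(s) of size 1 → block sizes [3, 1]

Assembling the blocks gives a Jordan form
J =
  [-5,  1,  0,  0]
  [ 0, -5,  1,  0]
  [ 0,  0, -5,  0]
  [ 0,  0,  0, -5]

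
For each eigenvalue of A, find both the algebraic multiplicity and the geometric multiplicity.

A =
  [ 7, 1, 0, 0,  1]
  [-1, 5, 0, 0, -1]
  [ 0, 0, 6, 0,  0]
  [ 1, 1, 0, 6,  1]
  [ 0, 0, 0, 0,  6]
λ = 6: alg = 5, geom = 4

Step 1 — factor the characteristic polynomial to read off the algebraic multiplicities:
  χ_A(x) = (x - 6)^5

Step 2 — compute geometric multiplicities via the rank-nullity identity g(λ) = n − rank(A − λI):
  rank(A − (6)·I) = 1, so dim ker(A − (6)·I) = n − 1 = 4

Summary:
  λ = 6: algebraic multiplicity = 5, geometric multiplicity = 4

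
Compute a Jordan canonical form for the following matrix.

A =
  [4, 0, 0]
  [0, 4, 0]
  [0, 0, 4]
J_1(4) ⊕ J_1(4) ⊕ J_1(4)

The characteristic polynomial is
  det(x·I − A) = x^3 - 12*x^2 + 48*x - 64 = (x - 4)^3

Eigenvalues and multiplicities (the geometric multiplicity of λ is n − rank(A − λI), which equals the number of Jordan blocks for λ):
  λ = 4: algebraic multiplicity = 3, geometric multiplicity = 3

Determining the block sizes for each eigenvalue:
  λ = 4: gm = am = 3, so every block has size 1 → block sizes [1, 1, 1]

Assembling the blocks gives a Jordan form
J =
  [4, 0, 0]
  [0, 4, 0]
  [0, 0, 4]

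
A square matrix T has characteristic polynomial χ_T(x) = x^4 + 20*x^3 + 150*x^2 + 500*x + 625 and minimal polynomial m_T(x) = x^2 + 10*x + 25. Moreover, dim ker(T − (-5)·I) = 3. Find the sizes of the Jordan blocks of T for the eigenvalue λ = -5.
Block sizes for λ = -5: [2, 1, 1]

Step 1 — from the characteristic polynomial, algebraic multiplicity of λ = -5 is 4. From dim ker(T − (-5)·I) = 3, there are exactly 3 Jordan blocks for λ = -5.
Step 2 — from the minimal polynomial, the factor (x + 5)^2 tells us the largest block for λ = -5 has size 2.
Step 3 — with total size 4, 3 blocks, and largest block 2, the block sizes (in nonincreasing order) are [2, 1, 1].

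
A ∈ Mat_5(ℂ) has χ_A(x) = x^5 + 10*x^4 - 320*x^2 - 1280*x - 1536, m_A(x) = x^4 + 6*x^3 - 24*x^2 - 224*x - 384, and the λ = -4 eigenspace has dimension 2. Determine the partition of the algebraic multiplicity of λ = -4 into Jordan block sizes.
Block sizes for λ = -4: [3, 1]

Step 1 — from the characteristic polynomial, algebraic multiplicity of λ = -4 is 4. From dim ker(A − (-4)·I) = 2, there are exactly 2 Jordan blocks for λ = -4.
Step 2 — from the minimal polynomial, the factor (x + 4)^3 tells us the largest block for λ = -4 has size 3.
Step 3 — with total size 4, 2 blocks, and largest block 3, the block sizes (in nonincreasing order) are [3, 1].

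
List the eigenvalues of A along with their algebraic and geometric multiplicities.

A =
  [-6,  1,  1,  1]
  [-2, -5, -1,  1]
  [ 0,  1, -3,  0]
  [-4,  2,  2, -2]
λ = -4: alg = 4, geom = 2

Step 1 — factor the characteristic polynomial to read off the algebraic multiplicities:
  χ_A(x) = (x + 4)^4

Step 2 — compute geometric multiplicities via the rank-nullity identity g(λ) = n − rank(A − λI):
  rank(A − (-4)·I) = 2, so dim ker(A − (-4)·I) = n − 2 = 2

Summary:
  λ = -4: algebraic multiplicity = 4, geometric multiplicity = 2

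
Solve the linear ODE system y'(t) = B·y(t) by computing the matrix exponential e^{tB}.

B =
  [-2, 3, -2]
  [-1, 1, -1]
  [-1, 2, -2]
e^{tB} =
  [-t*exp(-t) + exp(-t), -t^2*exp(-t)/2 + 3*t*exp(-t), t^2*exp(-t)/2 - 2*t*exp(-t)]
  [-t*exp(-t), -t^2*exp(-t)/2 + 2*t*exp(-t) + exp(-t), t^2*exp(-t)/2 - t*exp(-t)]
  [-t*exp(-t), -t^2*exp(-t)/2 + 2*t*exp(-t), t^2*exp(-t)/2 - t*exp(-t) + exp(-t)]

Strategy: write B = P · J · P⁻¹ where J is a Jordan canonical form, so e^{tB} = P · e^{tJ} · P⁻¹, and e^{tJ} can be computed block-by-block.

B has Jordan form
J =
  [-1,  1,  0]
  [ 0, -1,  1]
  [ 0,  0, -1]
(up to reordering of blocks).

Per-block formulas:
  For a 3×3 Jordan block J_3(-1): exp(t · J_3(-1)) = e^(-1t)·(I + t·N + (t^2/2)·N^2), where N is the 3×3 nilpotent shift.

After assembling e^{tJ} and conjugating by P, we get:

e^{tB} =
  [-t*exp(-t) + exp(-t), -t^2*exp(-t)/2 + 3*t*exp(-t), t^2*exp(-t)/2 - 2*t*exp(-t)]
  [-t*exp(-t), -t^2*exp(-t)/2 + 2*t*exp(-t) + exp(-t), t^2*exp(-t)/2 - t*exp(-t)]
  [-t*exp(-t), -t^2*exp(-t)/2 + 2*t*exp(-t), t^2*exp(-t)/2 - t*exp(-t) + exp(-t)]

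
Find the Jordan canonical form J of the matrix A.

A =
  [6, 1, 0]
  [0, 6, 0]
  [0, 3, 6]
J_2(6) ⊕ J_1(6)

The characteristic polynomial is
  det(x·I − A) = x^3 - 18*x^2 + 108*x - 216 = (x - 6)^3

Eigenvalues and multiplicities (the geometric multiplicity of λ is n − rank(A − λI), which equals the number of Jordan blocks for λ):
  λ = 6: algebraic multiplicity = 3, geometric multiplicity = 2

Determining the block sizes for each eigenvalue:
  λ = 6: 2 blocks summing to 3 forces exactly one block of size 2 and the rest size 1 → block sizes [2, 1]

Assembling the blocks gives a Jordan form
J =
  [6, 1, 0]
  [0, 6, 0]
  [0, 0, 6]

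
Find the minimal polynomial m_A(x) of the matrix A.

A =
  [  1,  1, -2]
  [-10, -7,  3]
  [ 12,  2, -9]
x^3 + 15*x^2 + 75*x + 125

The characteristic polynomial is χ_A(x) = (x + 5)^3, so the eigenvalues are known. The minimal polynomial is
  m_A(x) = Π_λ (x − λ)^{k_λ}
where k_λ is the size of the *largest* Jordan block for λ (equivalently, the smallest k with (A − λI)^k v = 0 for every generalised eigenvector v of λ).

  λ = -5: largest Jordan block has size 3, contributing (x + 5)^3

So m_A(x) = (x + 5)^3 = x^3 + 15*x^2 + 75*x + 125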